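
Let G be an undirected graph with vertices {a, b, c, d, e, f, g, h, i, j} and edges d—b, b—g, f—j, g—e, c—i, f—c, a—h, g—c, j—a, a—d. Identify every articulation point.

Removing a increases the component count from 1 to 2, so a is a cut vertex.
Removing c increases the component count from 1 to 2, so c is a cut vertex.
Removing g increases the component count from 1 to 2, so g is a cut vertex.
By contrast removing e leaves 1 component; it is not a cut vertex. No other vertex is a cut vertex either.

a, c, g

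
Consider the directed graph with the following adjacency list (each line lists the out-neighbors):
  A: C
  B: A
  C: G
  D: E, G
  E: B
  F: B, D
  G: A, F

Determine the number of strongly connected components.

1

{A, B, C, D, E, F, G} are all mutually reachable — one SCC of size 7.
That gives 1 strongly connected component.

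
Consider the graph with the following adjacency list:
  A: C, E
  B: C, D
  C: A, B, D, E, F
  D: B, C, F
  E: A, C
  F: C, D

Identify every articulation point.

C

Removing C increases the component count from 1 to 2, so C is a cut vertex.
By contrast removing B leaves 1 component; it is not a cut vertex. No other vertex is a cut vertex either.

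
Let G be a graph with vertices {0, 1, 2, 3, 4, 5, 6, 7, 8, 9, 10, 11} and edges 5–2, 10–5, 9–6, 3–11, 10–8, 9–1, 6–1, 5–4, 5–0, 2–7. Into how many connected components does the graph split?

Starting from 3 we can reach 3, 11. That is one component of size 2.
Starting from 1 we can reach 1, 6, 9. That is one component of size 3.
Starting from 0 we can reach 0, 2, 4, 5, 7, 8, 10. That is one component of size 7.
Total: 3 components.

3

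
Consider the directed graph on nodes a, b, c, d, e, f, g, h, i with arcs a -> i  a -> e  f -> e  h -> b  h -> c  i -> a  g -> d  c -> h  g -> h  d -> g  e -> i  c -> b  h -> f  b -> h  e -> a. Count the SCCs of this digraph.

4

{a, e, i} are all mutually reachable — one SCC of size 3.
{b, c, h} are all mutually reachable — one SCC of size 3.
{d, g} are all mutually reachable — one SCC of size 2.
{f} is an SCC by itself.
That gives 4 strongly connected components.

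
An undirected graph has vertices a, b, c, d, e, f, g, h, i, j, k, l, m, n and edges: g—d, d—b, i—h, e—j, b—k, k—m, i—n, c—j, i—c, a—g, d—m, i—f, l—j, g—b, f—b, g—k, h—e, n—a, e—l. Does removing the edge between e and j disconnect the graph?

No

After removing e—j, the path e-l-j still connects them, so the edge is not a bridge.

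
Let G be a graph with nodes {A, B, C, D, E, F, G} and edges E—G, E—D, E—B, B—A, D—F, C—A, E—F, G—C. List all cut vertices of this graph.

E

Removing E increases the component count from 1 to 2, so E is a cut vertex.
By contrast removing B leaves 1 component; it is not a cut vertex. No other vertex is a cut vertex either.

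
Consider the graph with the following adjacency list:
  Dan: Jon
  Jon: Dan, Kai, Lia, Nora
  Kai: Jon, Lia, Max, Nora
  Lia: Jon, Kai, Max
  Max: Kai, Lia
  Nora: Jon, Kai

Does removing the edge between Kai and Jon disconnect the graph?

No

After removing Kai-Jon, the path Kai-Nora-Jon still connects them, so the edge is not a bridge.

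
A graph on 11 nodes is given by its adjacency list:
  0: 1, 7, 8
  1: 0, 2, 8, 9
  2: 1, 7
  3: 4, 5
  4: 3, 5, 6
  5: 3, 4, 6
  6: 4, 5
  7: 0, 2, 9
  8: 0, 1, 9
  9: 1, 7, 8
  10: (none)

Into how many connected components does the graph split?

10 is isolated — a component by itself.
Starting from 3 we can reach 3, 4, 5, 6. That is one component of size 4.
Starting from 0 we can reach 0, 1, 2, 7, 8, 9. That is one component of size 6.
Total: 3 components.

3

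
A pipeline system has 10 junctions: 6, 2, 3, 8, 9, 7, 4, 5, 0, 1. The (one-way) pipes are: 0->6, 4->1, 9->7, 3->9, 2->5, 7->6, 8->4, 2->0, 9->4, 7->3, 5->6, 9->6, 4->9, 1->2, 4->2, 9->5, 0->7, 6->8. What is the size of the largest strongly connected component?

10

{0, 1, 2, 3, 4, 5, 6, 7, 8, 9} are all mutually reachable — one SCC of size 10.
The largest has 10 vertices.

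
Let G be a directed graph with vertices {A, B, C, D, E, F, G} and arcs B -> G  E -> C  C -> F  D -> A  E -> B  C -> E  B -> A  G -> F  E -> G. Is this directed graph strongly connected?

There is no directed path from F to B, so the graph is not strongly connected.

No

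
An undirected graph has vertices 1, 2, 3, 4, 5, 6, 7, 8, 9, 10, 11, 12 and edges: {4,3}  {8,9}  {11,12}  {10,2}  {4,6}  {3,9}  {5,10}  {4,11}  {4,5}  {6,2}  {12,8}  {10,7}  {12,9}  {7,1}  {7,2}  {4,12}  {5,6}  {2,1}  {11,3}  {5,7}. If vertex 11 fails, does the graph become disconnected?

Deleting 11 leaves 1 component (was 1) (its neighbors 3, 4, 12 remain connected to each other), so 11 is not a cut vertex.

No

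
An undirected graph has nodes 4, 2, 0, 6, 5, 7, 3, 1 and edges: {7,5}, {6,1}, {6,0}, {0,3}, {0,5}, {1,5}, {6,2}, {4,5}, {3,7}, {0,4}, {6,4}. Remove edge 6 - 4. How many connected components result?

6 and 4 are still connected via 6-0-4, so the component count stays at 1.

1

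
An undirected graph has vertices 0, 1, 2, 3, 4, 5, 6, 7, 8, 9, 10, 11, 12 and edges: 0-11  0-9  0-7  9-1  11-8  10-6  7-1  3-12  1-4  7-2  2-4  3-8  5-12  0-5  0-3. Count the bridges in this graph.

The edges on the cycle 0-11-8-3-0 are not bridges since each lies on that cycle.
But removing 10-6 disconnects 10 from 6 — this is a bridge.

1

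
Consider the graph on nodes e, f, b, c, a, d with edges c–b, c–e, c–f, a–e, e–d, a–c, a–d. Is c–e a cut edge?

No

After removing c–e, the path c-a-e still connects them, so the edge is not a bridge.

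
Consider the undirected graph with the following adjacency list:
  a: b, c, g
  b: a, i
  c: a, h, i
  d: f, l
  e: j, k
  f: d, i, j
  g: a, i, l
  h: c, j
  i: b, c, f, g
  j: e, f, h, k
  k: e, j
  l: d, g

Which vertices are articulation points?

Removing j increases the component count from 1 to 2, so j is a cut vertex.
By contrast removing h leaves 1 component; it is not a cut vertex. No other vertex is a cut vertex either.

j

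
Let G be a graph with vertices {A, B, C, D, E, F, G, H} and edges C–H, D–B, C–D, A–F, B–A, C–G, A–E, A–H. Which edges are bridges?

A-E, A-F, C-G

The edges on the cycle C-D-B-A-H-C are not bridges since each lies on that cycle.
But removing A–F disconnects A from F; removing A–E disconnects A from E; removing C–G disconnects C from G — these are bridges.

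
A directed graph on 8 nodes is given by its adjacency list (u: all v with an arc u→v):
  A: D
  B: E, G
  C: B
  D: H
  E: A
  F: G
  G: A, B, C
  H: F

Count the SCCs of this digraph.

{A, B, C, D, E, F, G, H} are all mutually reachable — one SCC of size 8.
That gives 1 strongly connected component.

1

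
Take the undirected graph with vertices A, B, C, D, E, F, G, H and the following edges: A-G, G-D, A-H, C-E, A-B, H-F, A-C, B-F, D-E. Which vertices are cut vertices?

Removing A increases the component count from 1 to 2, so A is a cut vertex.
By contrast removing C leaves 1 component; it is not a cut vertex. No other vertex is a cut vertex either.

A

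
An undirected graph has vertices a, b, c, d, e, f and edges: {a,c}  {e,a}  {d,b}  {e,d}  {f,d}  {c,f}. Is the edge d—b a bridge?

Removing d—b leaves no path between d and b: the component count goes from 1 to 2. So it is a bridge.

Yes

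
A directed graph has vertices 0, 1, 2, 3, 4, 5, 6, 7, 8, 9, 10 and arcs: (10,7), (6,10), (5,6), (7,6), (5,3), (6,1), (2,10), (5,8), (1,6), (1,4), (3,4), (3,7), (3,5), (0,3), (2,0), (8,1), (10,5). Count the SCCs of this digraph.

5

{1, 3, 5, 6, 7, 8, 10} are all mutually reachable — one SCC of size 7.
{4} is an SCC by itself.
{2} is an SCC by itself.
{9} is an SCC by itself.
{0} is an SCC by itself.
That gives 5 strongly connected components.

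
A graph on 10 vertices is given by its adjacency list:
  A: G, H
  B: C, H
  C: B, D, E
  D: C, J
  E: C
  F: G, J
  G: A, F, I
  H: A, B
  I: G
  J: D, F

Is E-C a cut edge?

Yes

Removing E-C leaves no path between E and C: the component count goes from 1 to 2. So it is a bridge.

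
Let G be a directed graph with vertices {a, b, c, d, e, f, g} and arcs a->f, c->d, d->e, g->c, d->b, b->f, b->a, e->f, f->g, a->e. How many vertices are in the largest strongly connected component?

{a, b, c, d, e, f, g} are all mutually reachable — one SCC of size 7.
The largest has 7 vertices.

7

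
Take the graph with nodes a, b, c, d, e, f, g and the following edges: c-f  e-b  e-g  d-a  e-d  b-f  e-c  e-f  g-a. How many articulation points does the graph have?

1

Removing e increases the component count from 1 to 2, so e is a cut vertex.
By contrast removing a leaves 1 component; it is not a cut vertex. No other vertex is a cut vertex either.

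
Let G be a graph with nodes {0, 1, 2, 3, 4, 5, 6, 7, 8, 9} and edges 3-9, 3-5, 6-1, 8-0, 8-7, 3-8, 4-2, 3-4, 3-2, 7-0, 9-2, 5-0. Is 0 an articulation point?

Deleting 0 leaves 2 components (was 2), so 0 is not a cut vertex.

No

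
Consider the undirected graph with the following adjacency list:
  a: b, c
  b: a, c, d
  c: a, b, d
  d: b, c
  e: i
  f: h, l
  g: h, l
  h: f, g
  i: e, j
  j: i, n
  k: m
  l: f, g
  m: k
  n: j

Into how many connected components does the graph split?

Starting from k we can reach k, m. That is one component of size 2.
Starting from f we can reach f, g, h, l. That is one component of size 4.
Starting from e we can reach e, i, j, n. That is one component of size 4.
Starting from a we can reach a, b, c, d. That is one component of size 4.
Total: 4 components.

4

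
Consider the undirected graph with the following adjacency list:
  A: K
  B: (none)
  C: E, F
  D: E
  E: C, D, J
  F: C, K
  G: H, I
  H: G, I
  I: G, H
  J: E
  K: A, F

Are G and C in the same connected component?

No

The component containing G is {G, H, I}, and C is not in it.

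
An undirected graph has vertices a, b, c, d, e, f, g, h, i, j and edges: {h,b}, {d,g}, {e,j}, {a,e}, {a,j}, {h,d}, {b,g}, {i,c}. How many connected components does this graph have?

4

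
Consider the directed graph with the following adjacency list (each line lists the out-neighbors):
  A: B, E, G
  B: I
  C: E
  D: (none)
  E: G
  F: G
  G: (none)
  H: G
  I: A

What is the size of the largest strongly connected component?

{A, B, I} are all mutually reachable — one SCC of size 3.
{H} is an SCC by itself.
{C} is an SCC by itself.
{E} is an SCC by itself.
{F} is an SCC by itself.
(and 2 more singleton SCCs)
The largest has 3 vertices.

3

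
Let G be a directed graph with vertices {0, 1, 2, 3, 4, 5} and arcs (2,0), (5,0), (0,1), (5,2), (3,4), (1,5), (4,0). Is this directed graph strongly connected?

No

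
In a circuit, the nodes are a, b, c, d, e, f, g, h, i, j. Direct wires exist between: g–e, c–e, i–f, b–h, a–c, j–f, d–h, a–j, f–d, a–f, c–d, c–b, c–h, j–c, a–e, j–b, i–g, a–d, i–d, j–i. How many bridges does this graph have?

0

The edges on the cycle a-j-i-g-e-a are not bridges since each lies on that cycle.
Every edge lies on some cycle, so there are no bridges.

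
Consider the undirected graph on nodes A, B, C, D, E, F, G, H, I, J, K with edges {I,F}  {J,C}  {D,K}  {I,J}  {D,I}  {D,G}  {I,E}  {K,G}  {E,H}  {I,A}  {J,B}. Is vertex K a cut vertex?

No

Deleting K leaves 1 component (was 1) (its neighbors D, G remain connected to each other), so K is not a cut vertex.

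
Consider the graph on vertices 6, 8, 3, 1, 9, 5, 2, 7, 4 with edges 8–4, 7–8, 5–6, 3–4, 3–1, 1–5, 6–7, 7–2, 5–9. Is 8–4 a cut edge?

No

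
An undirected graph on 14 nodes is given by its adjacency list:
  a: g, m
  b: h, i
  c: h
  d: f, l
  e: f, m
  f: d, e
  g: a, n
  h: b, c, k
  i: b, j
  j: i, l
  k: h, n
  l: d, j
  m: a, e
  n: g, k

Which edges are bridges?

c-h

The edges on the cycle m-e-f-d-l-j-i-b-h-k-n-g-a-m are not bridges since each lies on that cycle.
But removing h-c disconnects h from c — this is a bridge.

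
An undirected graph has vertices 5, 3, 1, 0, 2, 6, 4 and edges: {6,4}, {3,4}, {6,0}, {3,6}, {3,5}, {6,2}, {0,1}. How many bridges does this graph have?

4

The edges on the cycle 3-6-4-3 are not bridges since each lies on that cycle.
But removing 1-0 disconnects 1 from 0; removing 2-6 disconnects 2 from 6; removing 6-0 disconnects 6 from 0; removing 3-5 disconnects 3 from 5 — these are bridges.
That makes 4 bridges.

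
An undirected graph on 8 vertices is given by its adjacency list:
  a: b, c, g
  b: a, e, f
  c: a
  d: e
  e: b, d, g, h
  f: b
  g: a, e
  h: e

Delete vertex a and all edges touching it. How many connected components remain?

2

With a gone, the remaining components are: {c}; {b, d, e, f, g, h}.
That is 2 components.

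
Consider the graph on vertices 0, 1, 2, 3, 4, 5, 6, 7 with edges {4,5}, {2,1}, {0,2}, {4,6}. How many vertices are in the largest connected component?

3 is isolated — a component by itself.
7 is isolated — a component by itself.
Starting from 0 we can reach 0, 1, 2. That is one component of size 3.
Starting from 4 we can reach 4, 5, 6. That is one component of size 3.
The largest has 3 vertices.

3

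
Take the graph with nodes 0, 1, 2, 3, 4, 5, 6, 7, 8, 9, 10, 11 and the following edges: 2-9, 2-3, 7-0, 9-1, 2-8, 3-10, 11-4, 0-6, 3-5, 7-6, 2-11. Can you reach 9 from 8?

Yes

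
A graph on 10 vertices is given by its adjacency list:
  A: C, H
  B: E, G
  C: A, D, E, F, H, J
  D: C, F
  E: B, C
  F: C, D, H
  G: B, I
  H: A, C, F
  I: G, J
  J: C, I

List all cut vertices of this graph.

Removing C increases the component count from 1 to 2, so C is a cut vertex.
By contrast removing D leaves 1 component; it is not a cut vertex. No other vertex is a cut vertex either.

C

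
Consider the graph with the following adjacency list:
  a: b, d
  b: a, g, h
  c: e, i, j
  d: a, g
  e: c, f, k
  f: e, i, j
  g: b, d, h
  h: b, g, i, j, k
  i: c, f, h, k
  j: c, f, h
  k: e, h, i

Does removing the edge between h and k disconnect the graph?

No

After removing h-k, the path h-i-k still connects them, so the edge is not a bridge.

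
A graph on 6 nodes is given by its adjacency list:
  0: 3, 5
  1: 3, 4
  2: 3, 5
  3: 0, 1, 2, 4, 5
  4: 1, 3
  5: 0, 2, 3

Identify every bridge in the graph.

none

The edges on the cycle 2-5-0-3-2 are not bridges since each lies on that cycle.
Every edge lies on some cycle, so there are no bridges.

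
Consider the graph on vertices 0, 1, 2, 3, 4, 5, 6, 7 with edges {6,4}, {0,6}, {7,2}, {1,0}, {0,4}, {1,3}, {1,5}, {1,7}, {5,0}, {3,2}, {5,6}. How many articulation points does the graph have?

Removing 1 increases the component count from 1 to 2, so 1 is a cut vertex.
By contrast removing 2 leaves 1 component; it is not a cut vertex. No other vertex is a cut vertex either.

1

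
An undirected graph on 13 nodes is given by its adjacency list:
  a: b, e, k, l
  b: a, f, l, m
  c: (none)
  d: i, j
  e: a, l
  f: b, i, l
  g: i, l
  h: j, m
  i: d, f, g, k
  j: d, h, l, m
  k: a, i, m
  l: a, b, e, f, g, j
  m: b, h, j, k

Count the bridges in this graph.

0

The edges on the cycle k-a-l-j-h-m-k are not bridges since each lies on that cycle.
Every edge lies on some cycle, so there are no bridges.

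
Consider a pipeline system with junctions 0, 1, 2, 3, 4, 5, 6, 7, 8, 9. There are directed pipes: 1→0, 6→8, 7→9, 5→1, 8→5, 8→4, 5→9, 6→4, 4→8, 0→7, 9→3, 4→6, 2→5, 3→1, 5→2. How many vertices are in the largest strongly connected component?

5

{0, 1, 3, 7, 9} are all mutually reachable — one SCC of size 5.
{4, 6, 8} are all mutually reachable — one SCC of size 3.
{2, 5} are all mutually reachable — one SCC of size 2.
The largest has 5 vertices.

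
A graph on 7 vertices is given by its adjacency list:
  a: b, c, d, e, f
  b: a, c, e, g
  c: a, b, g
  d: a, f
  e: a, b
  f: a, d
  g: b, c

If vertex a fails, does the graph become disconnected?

Deleting a raises the number of components from 1 to 2, so a is a cut vertex.

Yes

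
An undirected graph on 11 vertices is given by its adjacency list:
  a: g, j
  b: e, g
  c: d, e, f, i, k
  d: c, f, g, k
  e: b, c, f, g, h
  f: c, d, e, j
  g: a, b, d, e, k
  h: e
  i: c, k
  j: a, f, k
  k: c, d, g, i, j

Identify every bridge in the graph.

e-h

The edges on the cycle g-e-b-g are not bridges since each lies on that cycle.
But removing e-h disconnects e from h — this is a bridge.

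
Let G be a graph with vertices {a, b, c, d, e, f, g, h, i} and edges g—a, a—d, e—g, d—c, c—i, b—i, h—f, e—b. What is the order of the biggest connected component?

7

Starting from f we can reach f, h. That is one component of size 2.
Starting from a we can reach a, b, c, d, e, g, i. That is one component of size 7.
The largest has 7 vertices.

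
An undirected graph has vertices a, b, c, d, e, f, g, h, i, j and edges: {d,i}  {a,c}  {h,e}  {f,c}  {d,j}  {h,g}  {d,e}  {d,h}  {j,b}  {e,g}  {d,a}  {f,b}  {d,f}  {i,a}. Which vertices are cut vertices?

d

Removing d increases the component count from 1 to 2, so d is a cut vertex.
By contrast removing a leaves 1 component; it is not a cut vertex. No other vertex is a cut vertex either.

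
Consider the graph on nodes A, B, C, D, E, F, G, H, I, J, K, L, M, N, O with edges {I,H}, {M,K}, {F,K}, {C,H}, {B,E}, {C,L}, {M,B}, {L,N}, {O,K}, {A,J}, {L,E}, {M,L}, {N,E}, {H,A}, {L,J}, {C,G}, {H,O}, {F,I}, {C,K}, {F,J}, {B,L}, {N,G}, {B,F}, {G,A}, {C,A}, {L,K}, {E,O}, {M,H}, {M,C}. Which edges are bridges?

none

The edges on the cycle M-B-F-I-H-A-C-M are not bridges since each lies on that cycle.
Every edge lies on some cycle, so there are no bridges.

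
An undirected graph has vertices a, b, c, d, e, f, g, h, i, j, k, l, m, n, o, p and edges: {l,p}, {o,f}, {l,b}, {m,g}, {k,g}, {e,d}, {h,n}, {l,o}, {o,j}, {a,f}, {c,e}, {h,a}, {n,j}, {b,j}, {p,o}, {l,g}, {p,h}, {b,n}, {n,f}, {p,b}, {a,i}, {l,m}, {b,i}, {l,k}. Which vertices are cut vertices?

Removing e increases the component count from 2 to 3, so e is a cut vertex.
Removing l increases the component count from 2 to 3, so l is a cut vertex.
By contrast removing f leaves 2 components; it is not a cut vertex. No other vertex is a cut vertex either.

e, l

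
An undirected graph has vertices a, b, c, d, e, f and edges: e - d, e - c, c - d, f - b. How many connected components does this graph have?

3

a is isolated — a component by itself.
Starting from b we can reach b, f. That is one component of size 2.
Starting from c we can reach c, d, e. That is one component of size 3.
Total: 3 components.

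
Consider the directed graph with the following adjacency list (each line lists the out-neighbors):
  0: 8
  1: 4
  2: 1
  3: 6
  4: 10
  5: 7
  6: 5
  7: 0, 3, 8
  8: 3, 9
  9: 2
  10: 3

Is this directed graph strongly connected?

Yes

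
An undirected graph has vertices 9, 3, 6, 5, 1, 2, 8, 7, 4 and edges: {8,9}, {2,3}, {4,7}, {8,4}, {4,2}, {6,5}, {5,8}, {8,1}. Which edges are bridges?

1-8, 2-3, 2-4, 4-7, 4-8, 5-6, 5-8, 8-9

removing 2–4 disconnects 2 from 4; removing 8–5 disconnects 8 from 5; removing 5–6 disconnects 5 from 6; removing 8–9 disconnects 8 from 9 — these are bridges.
In total 8 edges are bridges.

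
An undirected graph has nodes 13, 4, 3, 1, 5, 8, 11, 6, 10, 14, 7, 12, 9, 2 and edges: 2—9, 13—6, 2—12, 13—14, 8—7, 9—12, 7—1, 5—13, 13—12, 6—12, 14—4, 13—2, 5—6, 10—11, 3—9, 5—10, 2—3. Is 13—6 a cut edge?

After removing 13—6, the path 13-5-6 still connects them, so the edge is not a bridge.

No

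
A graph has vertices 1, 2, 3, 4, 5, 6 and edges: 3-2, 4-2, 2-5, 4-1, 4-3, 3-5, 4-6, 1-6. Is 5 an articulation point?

Deleting 5 leaves 1 component (was 1) (its neighbors 2, 3 remain connected to each other), so 5 is not a cut vertex.

No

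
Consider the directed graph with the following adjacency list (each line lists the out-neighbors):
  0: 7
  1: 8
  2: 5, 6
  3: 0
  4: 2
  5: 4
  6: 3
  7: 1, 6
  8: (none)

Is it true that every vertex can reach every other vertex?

There is no directed path from 3 to 5, so the graph is not strongly connected.

No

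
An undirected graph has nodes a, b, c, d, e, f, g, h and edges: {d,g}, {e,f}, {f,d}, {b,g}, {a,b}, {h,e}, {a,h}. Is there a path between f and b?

Yes

From f we can reach a, b, d, e, f, g, h, which includes b.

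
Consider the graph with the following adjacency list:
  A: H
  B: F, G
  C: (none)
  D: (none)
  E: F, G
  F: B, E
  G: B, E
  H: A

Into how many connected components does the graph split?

D is isolated — a component by itself.
C is isolated — a component by itself.
Starting from A we can reach A, H. That is one component of size 2.
Starting from B we can reach B, E, F, G. That is one component of size 4.
Total: 4 components.

4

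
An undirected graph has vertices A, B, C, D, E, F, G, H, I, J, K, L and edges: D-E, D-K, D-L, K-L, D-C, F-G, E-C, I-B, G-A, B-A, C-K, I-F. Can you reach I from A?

From A we can reach A, B, F, G, I, which includes I.

Yes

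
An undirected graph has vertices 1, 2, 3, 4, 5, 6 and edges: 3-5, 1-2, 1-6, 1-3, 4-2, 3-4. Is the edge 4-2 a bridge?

No

After removing 4-2, the path 4-3-1-2 still connects them, so the edge is not a bridge.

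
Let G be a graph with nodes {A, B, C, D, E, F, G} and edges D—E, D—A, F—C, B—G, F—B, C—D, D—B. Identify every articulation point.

Removing B increases the component count from 1 to 2, so B is a cut vertex.
Removing D increases the component count from 1 to 3, so D is a cut vertex.
By contrast removing F leaves 1 component; it is not a cut vertex. No other vertex is a cut vertex either.

B, D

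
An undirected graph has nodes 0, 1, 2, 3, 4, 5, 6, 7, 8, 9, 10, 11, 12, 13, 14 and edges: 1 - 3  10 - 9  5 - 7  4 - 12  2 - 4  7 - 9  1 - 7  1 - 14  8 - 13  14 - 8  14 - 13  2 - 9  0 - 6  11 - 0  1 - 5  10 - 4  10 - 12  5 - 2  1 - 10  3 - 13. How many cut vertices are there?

Removing 0 increases the component count from 2 to 3, so 0 is a cut vertex.
Removing 1 increases the component count from 2 to 3, so 1 is a cut vertex.
By contrast removing 6 leaves 2 components; it is not a cut vertex. No other vertex is a cut vertex either.

2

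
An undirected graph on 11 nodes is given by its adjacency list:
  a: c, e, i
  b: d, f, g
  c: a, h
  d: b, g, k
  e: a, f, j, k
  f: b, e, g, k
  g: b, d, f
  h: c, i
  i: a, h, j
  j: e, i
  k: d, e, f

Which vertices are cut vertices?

e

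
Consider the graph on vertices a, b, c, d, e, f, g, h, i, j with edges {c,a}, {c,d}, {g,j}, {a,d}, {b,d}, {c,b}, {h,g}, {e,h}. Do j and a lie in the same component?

No

The component containing j is {e, g, h, j}, and a is not in it.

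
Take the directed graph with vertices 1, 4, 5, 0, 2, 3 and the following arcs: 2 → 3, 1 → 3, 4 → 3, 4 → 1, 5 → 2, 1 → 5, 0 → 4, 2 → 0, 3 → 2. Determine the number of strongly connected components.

{0, 1, 2, 3, 4, 5} are all mutually reachable — one SCC of size 6.
That gives 1 strongly connected component.

1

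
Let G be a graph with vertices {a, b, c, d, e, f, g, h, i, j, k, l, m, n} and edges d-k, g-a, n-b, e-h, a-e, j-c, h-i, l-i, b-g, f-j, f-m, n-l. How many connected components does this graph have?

3

Starting from d we can reach d, k. That is one component of size 2.
Starting from c we can reach c, f, j, m. That is one component of size 4.
Starting from a we can reach a, b, e, g, h, i, l, n. That is one component of size 8.
Total: 3 components.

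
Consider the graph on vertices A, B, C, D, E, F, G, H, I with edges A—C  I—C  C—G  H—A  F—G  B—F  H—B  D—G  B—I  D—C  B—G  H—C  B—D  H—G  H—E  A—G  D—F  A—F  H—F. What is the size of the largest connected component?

Starting from A we can reach A, B, C, D, E, F, G, H, I. That is one component of size 9.
The largest has 9 vertices.

9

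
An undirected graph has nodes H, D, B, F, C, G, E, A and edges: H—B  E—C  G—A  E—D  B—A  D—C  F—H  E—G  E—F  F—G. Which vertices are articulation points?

E

Removing E increases the component count from 1 to 2, so E is a cut vertex.
By contrast removing A leaves 1 component; it is not a cut vertex. No other vertex is a cut vertex either.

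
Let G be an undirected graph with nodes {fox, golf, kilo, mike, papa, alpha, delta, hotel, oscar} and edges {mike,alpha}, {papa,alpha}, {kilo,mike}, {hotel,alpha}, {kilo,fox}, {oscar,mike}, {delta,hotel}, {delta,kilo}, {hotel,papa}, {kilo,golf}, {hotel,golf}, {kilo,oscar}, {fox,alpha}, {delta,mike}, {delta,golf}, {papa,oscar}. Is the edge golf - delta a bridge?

No

After removing golf - delta, the path golf-hotel-delta still connects them, so the edge is not a bridge.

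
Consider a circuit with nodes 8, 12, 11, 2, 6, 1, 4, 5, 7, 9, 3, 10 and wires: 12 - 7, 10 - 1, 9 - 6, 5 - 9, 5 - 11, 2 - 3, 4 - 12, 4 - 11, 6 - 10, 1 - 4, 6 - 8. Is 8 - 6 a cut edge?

Yes

Removing 8 - 6 leaves no path between 8 and 6: the component count goes from 2 to 3. So it is a bridge.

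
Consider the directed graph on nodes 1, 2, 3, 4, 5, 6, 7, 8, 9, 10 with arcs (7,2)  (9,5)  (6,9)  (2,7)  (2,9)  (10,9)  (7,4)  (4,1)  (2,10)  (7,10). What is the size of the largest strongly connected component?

2

{2, 7} are all mutually reachable — one SCC of size 2.
{5} is an SCC by itself.
{8} is an SCC by itself.
{3} is an SCC by itself.
{6} is an SCC by itself.
(and 4 more singleton SCCs)
The largest has 2 vertices.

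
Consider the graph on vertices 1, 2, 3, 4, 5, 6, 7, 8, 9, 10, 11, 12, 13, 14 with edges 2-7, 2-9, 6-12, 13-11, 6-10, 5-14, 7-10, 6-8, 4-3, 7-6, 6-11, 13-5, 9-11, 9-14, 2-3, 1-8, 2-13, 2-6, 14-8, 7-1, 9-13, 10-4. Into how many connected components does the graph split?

1

Starting from 1 we can reach 1, 2, 3, 4, 5, 6, 7, 8, 9, 10, 11, 12, 13, 14. That is one component of size 14.
Total: 1 component.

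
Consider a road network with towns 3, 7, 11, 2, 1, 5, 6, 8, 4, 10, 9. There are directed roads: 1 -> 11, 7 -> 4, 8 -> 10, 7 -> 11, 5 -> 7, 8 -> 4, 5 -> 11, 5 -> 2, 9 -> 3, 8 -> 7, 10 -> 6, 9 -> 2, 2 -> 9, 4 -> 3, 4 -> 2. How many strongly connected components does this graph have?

{2, 9} are all mutually reachable — one SCC of size 2.
{5} is an SCC by itself.
{11} is an SCC by itself.
{8} is an SCC by itself.
{7} is an SCC by itself.
(and 5 more singleton SCCs)
That gives 10 strongly connected components.

10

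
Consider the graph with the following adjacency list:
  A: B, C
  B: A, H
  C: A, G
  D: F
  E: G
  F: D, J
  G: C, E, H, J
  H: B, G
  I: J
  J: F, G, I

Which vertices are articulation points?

F, G, J

Removing F increases the component count from 1 to 2, so F is a cut vertex.
Removing G increases the component count from 1 to 3, so G is a cut vertex.
Removing J increases the component count from 1 to 3, so J is a cut vertex.
By contrast removing C leaves 1 component; it is not a cut vertex. No other vertex is a cut vertex either.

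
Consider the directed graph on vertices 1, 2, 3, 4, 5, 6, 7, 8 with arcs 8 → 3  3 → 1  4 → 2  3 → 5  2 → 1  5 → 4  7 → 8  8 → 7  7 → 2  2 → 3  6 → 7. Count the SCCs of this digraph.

4

{2, 3, 4, 5} are all mutually reachable — one SCC of size 4.
{7, 8} are all mutually reachable — one SCC of size 2.
{1} is an SCC by itself.
{6} is an SCC by itself.
That gives 4 strongly connected components.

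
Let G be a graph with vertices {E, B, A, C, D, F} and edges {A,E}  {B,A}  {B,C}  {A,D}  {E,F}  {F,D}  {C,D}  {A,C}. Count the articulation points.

0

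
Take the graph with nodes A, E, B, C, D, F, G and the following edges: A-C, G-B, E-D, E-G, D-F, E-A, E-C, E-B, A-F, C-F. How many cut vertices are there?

1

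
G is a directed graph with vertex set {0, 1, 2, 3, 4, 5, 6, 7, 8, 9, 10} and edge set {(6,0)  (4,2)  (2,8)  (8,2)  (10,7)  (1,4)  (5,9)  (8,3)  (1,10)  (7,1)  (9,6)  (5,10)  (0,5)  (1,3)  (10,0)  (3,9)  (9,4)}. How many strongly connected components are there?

{0, 1, 2, 3, 4, 5, 6, 7, 8, 9, 10} are all mutually reachable — one SCC of size 11.
That gives 1 strongly connected component.

1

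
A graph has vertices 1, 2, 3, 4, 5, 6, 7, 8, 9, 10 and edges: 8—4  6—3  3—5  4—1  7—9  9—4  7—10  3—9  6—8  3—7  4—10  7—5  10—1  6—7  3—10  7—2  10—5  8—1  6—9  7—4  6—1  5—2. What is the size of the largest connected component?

10

Starting from 1 we can reach 1, 2, 3, 4, 5, 6, 7, 8, 9, 10. That is one component of size 10.
The largest has 10 vertices.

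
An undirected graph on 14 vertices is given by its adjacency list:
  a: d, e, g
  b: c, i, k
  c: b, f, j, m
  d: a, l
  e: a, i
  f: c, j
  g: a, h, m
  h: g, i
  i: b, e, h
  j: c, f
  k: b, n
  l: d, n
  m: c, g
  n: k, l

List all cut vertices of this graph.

c

Removing c increases the component count from 1 to 2, so c is a cut vertex.
By contrast removing k leaves 1 component; it is not a cut vertex. No other vertex is a cut vertex either.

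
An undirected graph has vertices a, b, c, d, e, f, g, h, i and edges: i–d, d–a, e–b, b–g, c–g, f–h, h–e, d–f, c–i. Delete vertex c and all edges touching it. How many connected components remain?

1

With c gone, the remaining components are: {a, b, d, e, f, g, h, i}.
That is 1 component.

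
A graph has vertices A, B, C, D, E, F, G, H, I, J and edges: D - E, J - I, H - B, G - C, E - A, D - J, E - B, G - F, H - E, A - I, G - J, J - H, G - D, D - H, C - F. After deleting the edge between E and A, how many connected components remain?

1

E and A are still connected via E-D-J-I-A, so the component count stays at 1.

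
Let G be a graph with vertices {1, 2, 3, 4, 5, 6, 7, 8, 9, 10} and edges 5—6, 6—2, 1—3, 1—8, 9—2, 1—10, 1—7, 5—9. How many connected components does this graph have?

4 is isolated — a component by itself.
Starting from 2 we can reach 2, 5, 6, 9. That is one component of size 4.
Starting from 1 we can reach 1, 3, 7, 8, 10. That is one component of size 5.
Total: 3 components.

3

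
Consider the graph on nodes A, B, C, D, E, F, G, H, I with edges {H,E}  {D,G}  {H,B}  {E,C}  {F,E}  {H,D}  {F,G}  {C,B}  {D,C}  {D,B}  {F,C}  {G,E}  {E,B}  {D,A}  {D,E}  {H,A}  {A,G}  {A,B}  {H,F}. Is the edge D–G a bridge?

After removing D–G, the path D-A-G still connects them, so the edge is not a bridge.

No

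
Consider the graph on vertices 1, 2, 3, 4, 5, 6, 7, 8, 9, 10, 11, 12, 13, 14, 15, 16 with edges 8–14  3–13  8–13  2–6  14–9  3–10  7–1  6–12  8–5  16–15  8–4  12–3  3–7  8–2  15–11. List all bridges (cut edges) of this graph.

The edges on the cycle 8-2-6-12-3-13-8 are not bridges since each lies on that cycle.
But removing 8–4 disconnects 8 from 4; removing 8–5 disconnects 8 from 5; removing 16–15 disconnects 16 from 15; removing 3–10 disconnects 3 from 10 — these are bridges.
In total 9 edges are bridges.

1-7, 10-3, 11-15, 14-8, 14-9, 15-16, 3-7, 4-8, 5-8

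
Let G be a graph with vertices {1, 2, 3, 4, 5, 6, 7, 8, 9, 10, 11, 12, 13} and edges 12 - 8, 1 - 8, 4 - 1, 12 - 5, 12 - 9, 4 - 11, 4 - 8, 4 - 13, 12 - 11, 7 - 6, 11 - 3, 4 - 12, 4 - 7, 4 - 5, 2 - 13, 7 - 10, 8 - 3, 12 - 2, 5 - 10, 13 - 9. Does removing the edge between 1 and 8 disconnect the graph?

No

After removing 1 - 8, the path 1-4-8 still connects them, so the edge is not a bridge.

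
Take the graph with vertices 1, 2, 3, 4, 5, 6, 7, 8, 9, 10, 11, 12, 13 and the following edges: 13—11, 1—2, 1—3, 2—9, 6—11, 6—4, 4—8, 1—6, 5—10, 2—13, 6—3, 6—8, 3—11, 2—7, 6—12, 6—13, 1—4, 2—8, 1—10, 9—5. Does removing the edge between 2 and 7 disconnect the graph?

Removing 2—7 leaves no path between 2 and 7: the component count goes from 1 to 2. So it is a bridge.

Yes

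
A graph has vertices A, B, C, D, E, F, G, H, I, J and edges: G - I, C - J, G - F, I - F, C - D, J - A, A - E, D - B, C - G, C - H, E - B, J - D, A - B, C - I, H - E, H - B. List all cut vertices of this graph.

Removing C increases the component count from 1 to 2, so C is a cut vertex.
By contrast removing E leaves 1 component; it is not a cut vertex. No other vertex is a cut vertex either.

C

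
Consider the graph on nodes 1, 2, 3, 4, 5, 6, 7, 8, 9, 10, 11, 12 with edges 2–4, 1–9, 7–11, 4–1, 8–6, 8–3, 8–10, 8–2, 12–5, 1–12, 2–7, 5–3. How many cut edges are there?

The edges on the cycle 8-2-4-1-12-5-3-8 are not bridges since each lies on that cycle.
But removing 2–7 disconnects 2 from 7; removing 7–11 disconnects 7 from 11; removing 1–9 disconnects 1 from 9; removing 8–6 disconnects 8 from 6 — these are bridges.
In total 5 edges are bridges.

5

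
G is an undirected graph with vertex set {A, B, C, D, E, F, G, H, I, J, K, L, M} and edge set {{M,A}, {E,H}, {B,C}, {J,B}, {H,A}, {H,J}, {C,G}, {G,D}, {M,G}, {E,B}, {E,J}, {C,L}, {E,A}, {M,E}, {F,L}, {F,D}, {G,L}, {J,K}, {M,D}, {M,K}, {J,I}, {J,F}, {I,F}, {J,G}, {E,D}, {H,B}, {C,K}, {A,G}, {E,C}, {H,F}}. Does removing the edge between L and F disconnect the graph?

No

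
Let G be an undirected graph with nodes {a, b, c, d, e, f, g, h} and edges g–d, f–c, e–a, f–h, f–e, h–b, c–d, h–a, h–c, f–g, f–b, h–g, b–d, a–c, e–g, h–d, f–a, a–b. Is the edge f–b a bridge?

No

After removing f–b, the path f-h-b still connects them, so the edge is not a bridge.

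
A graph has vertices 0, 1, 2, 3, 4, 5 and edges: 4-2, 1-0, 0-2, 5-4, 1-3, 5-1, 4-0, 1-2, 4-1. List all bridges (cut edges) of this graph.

The edges on the cycle 4-1-0-4 are not bridges since each lies on that cycle.
But removing 1-3 disconnects 1 from 3 — this is a bridge.

1-3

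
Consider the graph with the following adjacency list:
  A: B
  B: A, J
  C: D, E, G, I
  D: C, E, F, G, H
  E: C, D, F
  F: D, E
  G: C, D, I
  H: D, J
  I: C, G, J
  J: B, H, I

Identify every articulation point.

Removing B increases the component count from 1 to 2, so B is a cut vertex.
Removing J increases the component count from 1 to 2, so J is a cut vertex.
By contrast removing G leaves 1 component; it is not a cut vertex. No other vertex is a cut vertex either.

B, J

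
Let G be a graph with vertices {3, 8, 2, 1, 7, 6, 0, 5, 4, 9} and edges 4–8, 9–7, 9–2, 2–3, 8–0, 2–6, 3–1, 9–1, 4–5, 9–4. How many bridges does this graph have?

6

The edges on the cycle 9-2-3-1-9 are not bridges since each lies on that cycle.
But removing 4–8 disconnects 4 from 8; removing 9–4 disconnects 9 from 4; removing 2–6 disconnects 2 from 6; removing 5–4 disconnects 5 from 4 — these are bridges.
In total 6 edges are bridges.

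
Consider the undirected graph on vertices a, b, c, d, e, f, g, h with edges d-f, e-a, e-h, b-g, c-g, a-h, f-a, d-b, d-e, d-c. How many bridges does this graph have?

The edges on the cycle d-f-a-h-e-d are not bridges since each lies on that cycle.
Every edge lies on some cycle, so there are no bridges.

0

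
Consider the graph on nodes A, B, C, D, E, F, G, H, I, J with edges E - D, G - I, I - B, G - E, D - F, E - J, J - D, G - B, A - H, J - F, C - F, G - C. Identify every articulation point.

G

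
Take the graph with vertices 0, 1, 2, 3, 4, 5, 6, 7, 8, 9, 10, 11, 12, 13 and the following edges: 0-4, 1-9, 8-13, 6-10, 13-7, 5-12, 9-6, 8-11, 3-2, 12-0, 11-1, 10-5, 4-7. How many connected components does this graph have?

Starting from 2 we can reach 2, 3. That is one component of size 2.
Starting from 0 we can reach 0, 1, 4, 5, 6, 7, 8, 9, 10, 11, 12, 13. That is one component of size 12.
Total: 2 components.

2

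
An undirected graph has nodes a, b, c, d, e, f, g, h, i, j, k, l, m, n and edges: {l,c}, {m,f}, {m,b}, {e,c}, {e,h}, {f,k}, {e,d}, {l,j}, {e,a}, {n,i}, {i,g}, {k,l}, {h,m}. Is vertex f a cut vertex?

Deleting f leaves 2 components (was 2), so f is not a cut vertex.

No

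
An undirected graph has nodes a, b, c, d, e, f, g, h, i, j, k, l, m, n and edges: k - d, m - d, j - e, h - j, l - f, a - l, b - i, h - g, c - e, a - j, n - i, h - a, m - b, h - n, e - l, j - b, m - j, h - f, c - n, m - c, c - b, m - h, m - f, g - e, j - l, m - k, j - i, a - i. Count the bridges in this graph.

0

The edges on the cycle h-a-i-j-h are not bridges since each lies on that cycle.
Every edge lies on some cycle, so there are no bridges.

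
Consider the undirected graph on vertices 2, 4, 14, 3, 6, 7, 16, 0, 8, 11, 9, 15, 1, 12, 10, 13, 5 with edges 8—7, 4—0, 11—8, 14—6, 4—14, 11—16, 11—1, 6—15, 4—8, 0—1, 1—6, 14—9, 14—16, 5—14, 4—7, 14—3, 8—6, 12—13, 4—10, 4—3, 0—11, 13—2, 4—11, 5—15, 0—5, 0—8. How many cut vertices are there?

3

Removing 4 increases the component count from 2 to 3, so 4 is a cut vertex.
Removing 13 increases the component count from 2 to 3, so 13 is a cut vertex.
Removing 14 increases the component count from 2 to 3, so 14 is a cut vertex.
By contrast removing 16 leaves 2 components; it is not a cut vertex. No other vertex is a cut vertex either.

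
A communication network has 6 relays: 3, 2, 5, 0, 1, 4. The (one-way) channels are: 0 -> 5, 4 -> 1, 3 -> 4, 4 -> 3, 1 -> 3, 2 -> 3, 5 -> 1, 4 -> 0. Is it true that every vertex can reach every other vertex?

No

There is no directed path from 0 to 2, so the graph is not strongly connected.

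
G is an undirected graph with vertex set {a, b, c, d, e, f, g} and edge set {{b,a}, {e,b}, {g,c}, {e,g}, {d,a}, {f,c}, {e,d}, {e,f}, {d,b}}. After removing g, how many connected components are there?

With g gone, the remaining components are: {a, b, c, d, e, f}.
That is 1 component.

1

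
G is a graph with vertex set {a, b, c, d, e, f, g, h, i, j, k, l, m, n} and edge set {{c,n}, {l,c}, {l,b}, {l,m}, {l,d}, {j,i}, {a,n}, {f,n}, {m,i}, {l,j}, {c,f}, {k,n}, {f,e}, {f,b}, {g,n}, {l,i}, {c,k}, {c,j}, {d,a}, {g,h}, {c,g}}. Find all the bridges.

e-f, g-h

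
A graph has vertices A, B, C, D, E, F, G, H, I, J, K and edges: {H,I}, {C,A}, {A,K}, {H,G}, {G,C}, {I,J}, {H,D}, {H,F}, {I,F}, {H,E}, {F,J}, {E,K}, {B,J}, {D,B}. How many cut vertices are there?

1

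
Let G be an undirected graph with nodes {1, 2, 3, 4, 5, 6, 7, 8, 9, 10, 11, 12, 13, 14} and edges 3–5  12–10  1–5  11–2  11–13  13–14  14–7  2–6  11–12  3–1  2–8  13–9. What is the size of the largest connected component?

10

4 is isolated — a component by itself.
Starting from 1 we can reach 1, 3, 5. That is one component of size 3.
Starting from 2 we can reach 2, 6, 7, 8, 9, 10, 11, 12, 13, 14. That is one component of size 10.
The largest has 10 vertices.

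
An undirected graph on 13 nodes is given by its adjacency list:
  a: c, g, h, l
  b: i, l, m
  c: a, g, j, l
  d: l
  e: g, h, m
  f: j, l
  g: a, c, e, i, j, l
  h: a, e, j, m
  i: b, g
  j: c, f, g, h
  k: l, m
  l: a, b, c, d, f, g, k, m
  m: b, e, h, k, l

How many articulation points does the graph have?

1

Removing l increases the component count from 1 to 2, so l is a cut vertex.
By contrast removing i leaves 1 component; it is not a cut vertex. No other vertex is a cut vertex either.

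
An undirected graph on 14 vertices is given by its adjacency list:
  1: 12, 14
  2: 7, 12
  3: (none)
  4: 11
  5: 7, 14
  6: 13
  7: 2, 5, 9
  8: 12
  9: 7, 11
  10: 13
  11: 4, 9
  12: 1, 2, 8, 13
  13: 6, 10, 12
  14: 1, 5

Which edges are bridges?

10-13, 11-4, 11-9, 12-13, 12-8, 13-6, 7-9

The edges on the cycle 5-14-1-12-2-7-5 are not bridges since each lies on that cycle.
But removing 10-13 disconnects 10 from 13; removing 6-13 disconnects 6 from 13; removing 12-13 disconnects 12 from 13; removing 11-9 disconnects 11 from 9 — these are bridges.
In total 7 edges are bridges.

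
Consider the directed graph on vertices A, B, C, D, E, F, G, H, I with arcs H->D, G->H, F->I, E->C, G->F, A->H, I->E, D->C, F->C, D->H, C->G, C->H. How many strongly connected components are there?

3

{C, D, E, F, G, H, I} are all mutually reachable — one SCC of size 7.
{B} is an SCC by itself.
{A} is an SCC by itself.
That gives 3 strongly connected components.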